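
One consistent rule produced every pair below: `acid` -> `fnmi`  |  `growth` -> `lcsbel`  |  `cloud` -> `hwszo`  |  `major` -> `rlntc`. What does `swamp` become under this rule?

xhera

Shifts by position in acid: pos 0: a→f (+5), pos 1: c→n (+11), pos 2: i→m (+4), pos 3: d→i (+5) — repeating every 3. A repeating key of period 3 is used — shifts +5, +11, +4 over and over.
For swamp: s+5=x, w+11=h, a+4=e, m+5=r, p+11=a.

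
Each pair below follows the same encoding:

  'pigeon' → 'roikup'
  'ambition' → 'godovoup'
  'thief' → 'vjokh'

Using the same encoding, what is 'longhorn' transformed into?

Vowels shift forward by 6 and consonants shift forward by 2.
On longhorn: l(cons)+2=n, o(vowel)+6=u, n(cons)+2=p, g(cons)+2=i, h(cons)+2=j, o(vowel)+6=u, r(cons)+2=t, n(cons)+2=p.

nupijutp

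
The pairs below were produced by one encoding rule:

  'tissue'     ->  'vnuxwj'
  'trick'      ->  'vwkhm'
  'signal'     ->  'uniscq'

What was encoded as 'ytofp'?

woman

It's a Vigenère-style cipher with numeric key [2,5]: position i shifts by key[i mod 2].
Undoing it on ytofp: y−2=w, t−5=o, o−2=m, f−5=a, p−2=n.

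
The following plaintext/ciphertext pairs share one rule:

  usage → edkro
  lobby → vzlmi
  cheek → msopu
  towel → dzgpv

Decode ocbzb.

error

Shifts by position in usage: pos 0: u→e (+10), pos 1: s→d (+11), pos 2: a→k (+10), pos 3: g→r (+11) — repeating every 2. It's a Vigenère-style cipher with numeric key [10,11]: position i shifts by key[i mod 2].
Decoding ocbzb: o−10=e, c−11=r, b−10=r, z−11=o, b−10=r.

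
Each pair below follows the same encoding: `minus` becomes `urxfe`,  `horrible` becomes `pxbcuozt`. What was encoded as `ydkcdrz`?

quarrel

In minus: m→u is +8, i→r is +9, n→x is +10, u→f is +11 — the shift increases by 1 each position. Each letter shifts forward by (position + 8), i.e. 8, 9, 10, … — the shift grows by one for each successive letter.
Undoing it on ydkcdrz: y−8=q, d−9=u, k−10=a, c−11=r, d−12=r, r−13=e, z−14=l.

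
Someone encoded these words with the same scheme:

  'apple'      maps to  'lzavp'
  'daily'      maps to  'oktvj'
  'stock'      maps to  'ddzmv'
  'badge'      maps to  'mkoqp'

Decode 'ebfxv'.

Shifts by position in apple: pos 0: a→l (+11), pos 1: p→z (+10), pos 2: p→a (+11), pos 3: l→v (+10) — repeating every 2. The shifts repeat in a cycle of length 2: positions 0,1,… shift by +11, +10, then the pattern repeats.
Reversing it on ebfxv: e−11=t, b−10=r, f−11=u, x−10=n, v−11=k.

trunk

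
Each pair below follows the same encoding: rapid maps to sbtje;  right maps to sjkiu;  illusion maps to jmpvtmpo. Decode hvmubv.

A repeating key of period 3 is used — shifts +1, +1, +4 over and over.
Undoing it on hvmubv: h−1=g, v−1=u, m−4=i, u−1=t, b−1=a, v−4=r.

guitar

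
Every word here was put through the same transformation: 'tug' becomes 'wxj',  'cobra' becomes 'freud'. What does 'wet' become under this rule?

Compare letters: t→w is +3, u→x is +3, g→j is +3 — a constant shift. This is a Caesar cipher with shift 3.
Applying it to wet: w+3=z, e+3=h, t+3=w.

zhw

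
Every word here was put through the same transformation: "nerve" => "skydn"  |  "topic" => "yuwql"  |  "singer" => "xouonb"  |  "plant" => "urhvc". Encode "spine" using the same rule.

In nerve: n→s is +5, e→k is +6, r→y is +7, v→d is +8 — the shift increases by 1 each position. The shift increases by 1 at each position, starting from +5: 5, 6, 7, ….
For spine: s+5=x, p+6=v, i+7=p, n+8=v, e+9=n.

xvpvn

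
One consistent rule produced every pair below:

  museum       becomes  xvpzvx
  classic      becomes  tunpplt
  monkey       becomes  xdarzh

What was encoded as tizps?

chest

m(12)→x(23) and u(20)→v(21) fit y≡3x+13 (mod 26); the inverse of 3 mod 26 is 9. This is an affine cipher: with a=0,…,z=25, each position x becomes (3x+13) mod 26.
Decoding tizps: t(19)→9·(19−13)≡2=c; i(8)→9·(8−13)≡7=h; z(25)→9·(25−13)≡4=e; p(15)→9·(15−13)≡18=s; s(18)→9·(18−13)≡19=t (all mod 26).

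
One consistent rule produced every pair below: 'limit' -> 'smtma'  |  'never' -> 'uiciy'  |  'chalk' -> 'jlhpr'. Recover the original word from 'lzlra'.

Shifts by position in limit: pos 0: l→s (+7), pos 1: i→m (+4), pos 2: m→t (+7), pos 3: i→m (+4) — repeating every 2. It's a Vigenère-style cipher with numeric key [7,4]: position i shifts by key[i mod 2].
Decoding lzlra: l−7=e, z−4=v, l−7=e, r−4=n, a−7=t.

event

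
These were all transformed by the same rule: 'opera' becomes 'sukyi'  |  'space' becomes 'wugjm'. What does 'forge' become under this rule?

Each letter shifts forward by (position + 4), i.e. 4, 5, 6, … — the shift grows by one for each successive letter.
Applying it to forge: f+4=j, o+5=t, r+6=x, g+7=n, e+8=m.

jtxnm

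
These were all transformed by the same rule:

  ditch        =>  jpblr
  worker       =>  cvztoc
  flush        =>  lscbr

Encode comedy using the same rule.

ivunnj

Letter i (0-indexed) is shifted by i+6, so successive shifts are 6, 7, 8, ….
On comedy: c+6=i, o+7=v, m+8=u, e+9=n, d+10=n, y+11=j.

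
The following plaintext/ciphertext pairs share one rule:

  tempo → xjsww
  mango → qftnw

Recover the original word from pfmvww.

Each letter shifts forward by (position + 4), i.e. 4, 5, 6, … — the shift grows by one for each successive letter.
Decoding pfmvww: p−4=l, f−5=a, m−6=g, v−7=o, w−8=o, w−9=n.

lagoon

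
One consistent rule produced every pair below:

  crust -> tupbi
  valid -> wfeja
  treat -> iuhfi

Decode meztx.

c(2)→t(19) and r(17)→u(20) fit y≡7x+5 (mod 26); the inverse of 7 mod 26 is 15. This is an affine cipher: with a=0,…,z=25, each position x becomes (7x+5) mod 26.
Decoding meztx: m(12)→15·(12−5)≡1=b; e(4)→15·(4−5)≡11=l; z(25)→15·(25−5)≡14=o; t(19)→15·(19−5)≡2=c; x(23)→15·(23−5)≡10=k (all mod 26).

block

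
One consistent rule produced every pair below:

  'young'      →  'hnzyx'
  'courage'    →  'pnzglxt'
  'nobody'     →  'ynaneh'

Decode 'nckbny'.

option

Treating letters as 0–25, the rule is x ↦ 15x + 11 (mod 26).
Reversing it on nckbny: n(13)→7·(13−11)≡14=o; c(2)→7·(2−11)≡15=p; k(10)→7·(10−11)≡19=t; b(1)→7·(1−11)≡8=i; n(13)→7·(13−11)≡14=o; y(24)→7·(24−11)≡13=n (all mod 26).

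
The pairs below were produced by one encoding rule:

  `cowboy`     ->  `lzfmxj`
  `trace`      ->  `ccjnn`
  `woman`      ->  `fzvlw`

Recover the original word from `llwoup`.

Shifts by position in cowboy: pos 0: c→l (+9), pos 1: o→z (+11), pos 2: w→f (+9), pos 3: b→m (+11) — repeating every 2. It's a Vigenère-style cipher with numeric key [9,11]: position i shifts by key[i mod 2].
Decoding llwoup: l−9=c, l−11=a, w−9=n, o−11=d, u−9=l, p−11=e.

candle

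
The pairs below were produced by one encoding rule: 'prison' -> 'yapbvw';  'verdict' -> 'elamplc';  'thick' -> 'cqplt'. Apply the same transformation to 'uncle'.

bwlul

The shift depends on letter class: consonant p→y is +9, but vowel i→p is +7. Two shifts are in play — +7 for a/e/i/o/u, +9 for every other letter.
For uncle: u(vowel)+7=b, n(cons)+9=w, c(cons)+9=l, l(cons)+9=u, e(vowel)+7=l.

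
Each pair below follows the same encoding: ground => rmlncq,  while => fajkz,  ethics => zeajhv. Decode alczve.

honest

g(6)→r(17) and r(17)→m(12) fit y≡9x+15 (mod 26); the inverse of 9 mod 26 is 3. This is an affine cipher: with a=0,…,z=25, each position x becomes (9x+15) mod 26.
Reversing it on alczve: a(0)→3·(0−15)≡7=h; l(11)→3·(11−15)≡14=o; c(2)→3·(2−15)≡13=n; z(25)→3·(25−15)≡4=e; v(21)→3·(21−15)≡18=s; e(4)→3·(4−15)≡19=t (all mod 26).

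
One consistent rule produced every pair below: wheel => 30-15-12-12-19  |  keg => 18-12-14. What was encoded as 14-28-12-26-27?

Each letter is replaced by its alphabet position (a=1..z=26) + 7.
Undoing it on 14-28-12-26-27: 14→(14−7)÷1=7=g, 28→(28−7)÷1=21=u, 12→(12−7)÷1=5=e, 26→(26−7)÷1=19=s, 27→(27−7)÷1=20=t.

guest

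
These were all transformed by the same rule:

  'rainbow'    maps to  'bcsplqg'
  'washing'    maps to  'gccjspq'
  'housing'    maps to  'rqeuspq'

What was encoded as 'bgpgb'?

Shifts by position in rainbow: pos 0: r→b (+10), pos 1: a→c (+2), pos 2: i→s (+10), pos 3: n→p (+2) — repeating every 2. The shifts repeat in a cycle of length 2: positions 0,1,… shift by +10, +2, then the pattern repeats.
Reversing it on bgpgb: b−10=r, g−2=e, p−10=f, g−2=e, b−10=r.

refer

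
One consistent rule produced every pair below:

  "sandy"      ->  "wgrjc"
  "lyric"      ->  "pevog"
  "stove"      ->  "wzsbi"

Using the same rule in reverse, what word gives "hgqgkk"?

Shifts by position in sandy: pos 0: s→w (+4), pos 1: a→g (+6), pos 2: n→r (+4), pos 3: d→j (+6) — repeating every 2. A repeating key of period 2 is used — shifts +4, +6 over and over.
Undoing it on hgqgkk: h−4=d, g−6=a, q−4=m, g−6=a, k−4=g, k−6=e.

damage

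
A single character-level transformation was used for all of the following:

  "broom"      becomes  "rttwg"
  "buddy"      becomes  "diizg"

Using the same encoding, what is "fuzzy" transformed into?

deezk

The output letters match the input read backwards, each shifted +5: broom reversed is moorb. The word is reversed, then every letter is shifted forward by 5.
Applying it to fuzzy: reverse → yzzuf; then shift: y+5=d, z+5=e, z+5=e, u+5=z, f+5=k.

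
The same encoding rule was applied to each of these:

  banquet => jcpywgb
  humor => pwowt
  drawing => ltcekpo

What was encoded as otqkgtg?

grocery

Shifts by position in banquet: pos 0: b→j (+8), pos 1: a→c (+2), pos 2: n→p (+2), pos 3: q→y (+8), pos 4: u→w (+2), pos 5: e→g (+2) — repeating every 3. It's a Vigenère-style cipher with numeric key [8,2,2]: position i shifts by key[i mod 3].
Decoding otqkgtg: o−8=g, t−2=r, q−2=o, k−8=c, g−2=e, t−2=r, g−8=y.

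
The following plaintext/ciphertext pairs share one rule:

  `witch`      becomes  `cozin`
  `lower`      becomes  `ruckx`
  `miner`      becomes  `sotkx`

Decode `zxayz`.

Compare letters: w→c is +6, i→o is +6, t→z is +6 — a constant shift. This is a Caesar cipher with shift 6.
Reversing it on zxayz: z−6=t, x−6=r, a−6=u, y−6=s, z−6=t.

trust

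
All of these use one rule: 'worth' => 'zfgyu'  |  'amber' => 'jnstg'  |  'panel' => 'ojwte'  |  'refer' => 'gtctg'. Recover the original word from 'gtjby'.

w(22)→z(25) and o(14)→f(5) fit y≡9x+9 (mod 26); the inverse of 9 mod 26 is 3. Treating letters as 0–25, the rule is x ↦ 9x + 9 (mod 26).
Decoding gtjby: g(6)→3·(6−9)≡17=r; t(19)→3·(19−9)≡4=e; j(9)→3·(9−9)≡0=a; b(1)→3·(1−9)≡2=c; y(24)→3·(24−9)≡19=t (all mod 26).

react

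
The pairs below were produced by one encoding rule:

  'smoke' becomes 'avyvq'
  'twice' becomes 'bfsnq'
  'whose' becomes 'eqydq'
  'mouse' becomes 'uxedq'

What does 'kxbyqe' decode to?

corner

Each letter shifts forward by (position + 8), i.e. 8, 9, 10, … — the shift grows by one for each successive letter.
Undoing it on kxbyqe: k−8=c, x−9=o, b−10=r, y−11=n, q−12=e, e−13=r.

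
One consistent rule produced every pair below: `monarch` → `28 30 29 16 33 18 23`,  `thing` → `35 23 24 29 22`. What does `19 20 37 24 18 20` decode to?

m is letter #13 and maps to 28: an offset of 15. Each letter is replaced by its alphabet position (a=1..z=26) + 15.
Undoing it on 19 20 37 24 18 20: 19→(19−15)÷1=4=d, 20→(20−15)÷1=5=e, 37→(37−15)÷1=22=v, 24→(24−15)÷1=9=i, 18→(18−15)÷1=3=c, 20→(20−15)÷1=5=e.

device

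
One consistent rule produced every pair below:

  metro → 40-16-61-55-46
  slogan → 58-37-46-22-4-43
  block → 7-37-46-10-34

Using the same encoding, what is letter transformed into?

m(#13)→40 and e(#5)→16: differences scale by 3, so n = 3·pos + 1. Each letter becomes 3×(its alphabet position, a=1..z=26) + 1.
Applying it to letter: l=12→37, e=5→16, t=20→61, t=20→61, e=5→16, r=18→55.

37-16-61-61-16-55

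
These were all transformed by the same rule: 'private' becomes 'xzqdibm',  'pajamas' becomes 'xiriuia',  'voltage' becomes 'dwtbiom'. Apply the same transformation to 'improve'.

quxzwdm

Compare letters: p→x is +8, r→z is +8, i→q is +8 — a constant shift. Each letter is shifted forward by 8 in the alphabet (a Caesar shift of +8).
Applying it to improve: i+8=q, m+8=u, p+8=x, r+8=z, o+8=w, v+8=d, e+8=m.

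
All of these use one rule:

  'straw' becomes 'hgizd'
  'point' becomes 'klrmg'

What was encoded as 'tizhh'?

Each pair mirrors across the alphabet (s↔h, t↔g, r↔i): positions sum to 25. Letters are reflected about the middle of the alphabet (position → 25−position): Atbash.
Decoding tizhh: t↔g, i↔r, z↔a, h↔s, h↔s.

grass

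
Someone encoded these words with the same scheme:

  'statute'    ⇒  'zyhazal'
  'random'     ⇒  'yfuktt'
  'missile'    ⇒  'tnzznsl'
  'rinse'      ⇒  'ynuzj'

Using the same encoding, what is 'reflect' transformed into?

Shifts by position in statute: pos 0: s→z (+7), pos 1: t→y (+5), pos 2: a→h (+7), pos 3: t→a (+7), pos 4: u→z (+5), pos 5: t→a (+7) — repeating every 3. It's a Vigenère-style cipher with numeric key [7,5,7]: position i shifts by key[i mod 3].
On reflect: r+7=y, e+5=j, f+7=m, l+7=s, e+5=j, c+7=j, t+7=a.

yjmsjja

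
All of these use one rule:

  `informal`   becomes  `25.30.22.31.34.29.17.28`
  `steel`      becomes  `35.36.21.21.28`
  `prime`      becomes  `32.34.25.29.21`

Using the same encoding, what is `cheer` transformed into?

19.24.21.21.34

i is letter #9 and maps to 25: an offset of 16. Letters become their 1-based position plus 16 (so a→17, b→18, …).
Applying it to cheer: c=3→19, h=8→24, e=5→21, e=5→21, r=18→34.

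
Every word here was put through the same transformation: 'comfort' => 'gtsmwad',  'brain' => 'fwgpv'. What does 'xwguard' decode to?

transit

In comfort: c→g is +4, o→t is +5, m→s is +6, f→m is +7 — the shift increases by 1 each position. Letter i (0-indexed) is shifted by i+4, so successive shifts are 4, 5, 6, ….
Undoing it on xwguard: x−4=t, w−5=r, g−6=a, u−7=n, a−8=s, r−9=i, d−10=t.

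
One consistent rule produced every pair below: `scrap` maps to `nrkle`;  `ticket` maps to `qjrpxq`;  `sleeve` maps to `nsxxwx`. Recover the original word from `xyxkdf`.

energy

s(18)→n(13) and c(2)→r(17) fit y≡3x+11 (mod 26); the inverse of 3 mod 26 is 9. This is an affine cipher: with a=0,…,z=25, each position x becomes (3x+11) mod 26.
Undoing it on xyxkdf: x(23)→9·(23−11)≡4=e; y(24)→9·(24−11)≡13=n; x(23)→9·(23−11)≡4=e; k(10)→9·(10−11)≡17=r; d(3)→9·(3−11)≡6=g; f(5)→9·(5−11)≡24=y (all mod 26).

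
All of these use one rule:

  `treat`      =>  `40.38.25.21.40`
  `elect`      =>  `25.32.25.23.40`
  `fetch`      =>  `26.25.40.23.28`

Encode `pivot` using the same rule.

36.29.42.35.40

t is letter #20 and maps to 40: an offset of 20. Letters become their 1-based position plus 20 (so a→21, b→22, …).
On pivot: p=16→36, i=9→29, v=22→42, o=15→35, t=20→40.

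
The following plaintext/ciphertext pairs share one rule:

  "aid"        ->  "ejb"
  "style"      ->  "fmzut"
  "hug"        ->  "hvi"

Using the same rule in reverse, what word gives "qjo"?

The output letters match the input read backwards, each shifted +1: aid reversed is dia. Two steps: reverse the string, then apply a Caesar shift of +1.
Decoding qjo: shift back: q−1=p, j−1=i, o−1=n → pin; then reverse → nip.

nip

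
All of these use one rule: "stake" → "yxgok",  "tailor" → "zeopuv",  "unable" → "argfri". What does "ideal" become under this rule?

The shifts repeat in a cycle of length 2: positions 0,1,… shift by +6, +4, then the pattern repeats.
For ideal: i+6=o, d+4=h, e+6=k, a+4=e, l+6=r.

ohker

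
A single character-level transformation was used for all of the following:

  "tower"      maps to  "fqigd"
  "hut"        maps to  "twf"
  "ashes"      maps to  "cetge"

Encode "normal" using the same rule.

zqdycx

The shift depends on letter class: consonant t→f is +12, but vowel o→q is +2. The rule splits by letter class: vowels +2, consonants +12.
On normal: n(cons)+12=z, o(vowel)+2=q, r(cons)+12=d, m(cons)+12=y, a(vowel)+2=c, l(cons)+12=x.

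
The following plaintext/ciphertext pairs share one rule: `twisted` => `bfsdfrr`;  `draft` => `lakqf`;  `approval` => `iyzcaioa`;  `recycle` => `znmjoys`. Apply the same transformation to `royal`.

zxilx

In twisted: t→b is +8, w→f is +9, i→s is +10, s→d is +11 — the shift increases by 1 each position. Letter i (0-indexed) is shifted by i+8, so successive shifts are 8, 9, 10, ….
On royal: r+8=z, o+9=x, y+10=i, a+11=l, l+12=x.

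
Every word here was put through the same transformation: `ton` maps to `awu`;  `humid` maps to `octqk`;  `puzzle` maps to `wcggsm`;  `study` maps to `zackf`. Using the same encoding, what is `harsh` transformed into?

oiyzo

The rule splits by letter class: vowels +8, consonants +7.
For harsh: h(cons)+7=o, a(vowel)+8=i, r(cons)+7=y, s(cons)+7=z, h(cons)+7=o.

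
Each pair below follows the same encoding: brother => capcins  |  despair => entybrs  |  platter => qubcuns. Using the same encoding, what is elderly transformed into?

fuensuz

Shifts by position in brother: pos 0: b→c (+1), pos 1: r→a (+9), pos 2: o→p (+1), pos 3: t→c (+9) — repeating every 2. A repeating key of period 2 is used — shifts +1, +9 over and over.
For elderly: e+1=f, l+9=u, d+1=e, e+9=n, r+1=s, l+9=u, y+1=z.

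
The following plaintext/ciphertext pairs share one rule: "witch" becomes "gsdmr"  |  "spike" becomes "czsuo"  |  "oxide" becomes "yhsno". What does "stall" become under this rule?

Compare letters: w→g is +10, i→s is +10, t→d is +10 — a constant shift. Each letter is shifted forward by 10 in the alphabet (a Caesar shift of +10).
On stall: s+10=c, t+10=d, a+10=k, l+10=v, l+10=v.

cdkvv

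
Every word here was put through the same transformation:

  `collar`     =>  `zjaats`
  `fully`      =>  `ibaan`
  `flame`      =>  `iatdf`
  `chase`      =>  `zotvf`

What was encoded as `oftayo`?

health

Each letter's alphabet position (a=0..z=25) is mapped through 3·x+19 mod 26 — an affine cipher.
Undoing it on oftayo: o(14)→9·(14−19)≡7=h; f(5)→9·(5−19)≡4=e; t(19)→9·(19−19)≡0=a; a(0)→9·(0−19)≡11=l; y(24)→9·(24−19)≡19=t; o(14)→9·(14−19)≡7=h (all mod 26).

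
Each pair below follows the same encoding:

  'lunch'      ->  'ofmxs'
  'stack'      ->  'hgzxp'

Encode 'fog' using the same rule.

ult

Each pair mirrors across the alphabet (l↔o, u↔f, n↔m): positions sum to 25. This is the alphabet-reversal cipher (Atbash): a becomes z, b becomes y, etc.
Applying it to fog: f↔u, o↔l, g↔t.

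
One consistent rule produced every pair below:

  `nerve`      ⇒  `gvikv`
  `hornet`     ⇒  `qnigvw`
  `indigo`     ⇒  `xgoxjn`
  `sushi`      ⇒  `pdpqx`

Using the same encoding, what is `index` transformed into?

n(13)→g(6) and e(4)→v(21) fit y≡7x+19 (mod 26); the inverse of 7 mod 26 is 15. Each letter's alphabet position (a=0..z=25) is mapped through 7·x+19 mod 26 — an affine cipher.
Applying it to index: i(8)→7·8+19≡23=x; n(13)→7·13+19≡6=g; d(3)→7·3+19≡14=o; e(4)→7·4+19≡21=v; x(23)→7·23+19≡24=y (all mod 26).

xgovy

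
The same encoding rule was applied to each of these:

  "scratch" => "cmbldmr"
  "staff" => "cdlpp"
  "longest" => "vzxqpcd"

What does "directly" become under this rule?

The shift depends on letter class: consonant s→c is +10, but vowel a→l is +11. The rule splits by letter class: vowels +11, consonants +10.
For directly: d(cons)+10=n, i(vowel)+11=t, r(cons)+10=b, e(vowel)+11=p, c(cons)+10=m, t(cons)+10=d, l(cons)+10=v, y(cons)+10=i.

ntbpmdvi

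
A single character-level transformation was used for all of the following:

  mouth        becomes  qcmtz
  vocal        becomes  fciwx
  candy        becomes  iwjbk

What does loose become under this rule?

m(12)→q(16) and o(14)→c(2) fit y≡19x+22 (mod 26); the inverse of 19 mod 26 is 11. Treating letters as 0–25, the rule is x ↦ 19x + 22 (mod 26).
For loose: l(11)→19·11+22≡23=x; o(14)→19·14+22≡2=c; o(14)→19·14+22≡2=c; s(18)→19·18+22≡0=a; e(4)→19·4+22≡20=u (all mod 26).

xccau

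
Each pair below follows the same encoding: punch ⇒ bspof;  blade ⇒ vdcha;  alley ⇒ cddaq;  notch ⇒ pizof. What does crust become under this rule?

onsgz

p(15)→b(1) and u(20)→s(18) fit y≡19x+2 (mod 26); the inverse of 19 mod 26 is 11. Treating letters as 0–25, the rule is x ↦ 19x + 2 (mod 26).
For crust: c(2)→19·2+2≡14=o; r(17)→19·17+2≡13=n; u(20)→19·20+2≡18=s; s(18)→19·18+2≡6=g; t(19)→19·19+2≡25=z (all mod 26).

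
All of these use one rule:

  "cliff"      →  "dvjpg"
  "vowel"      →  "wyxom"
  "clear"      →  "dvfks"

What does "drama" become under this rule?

ebbwb

It's a Vigenère-style cipher with numeric key [1,10]: position i shifts by key[i mod 2].
On drama: d+1=e, r+10=b, a+1=b, m+10=w, a+1=b.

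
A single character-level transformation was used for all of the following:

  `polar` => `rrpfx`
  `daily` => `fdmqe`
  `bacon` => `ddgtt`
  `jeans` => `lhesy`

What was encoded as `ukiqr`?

shell

In polar: p→r is +2, o→r is +3, l→p is +4, a→f is +5 — the shift increases by 1 each position. Each letter shifts forward by (position + 2), i.e. 2, 3, 4, … — the shift grows by one for each successive letter.
Reversing it on ukiqr: u−2=s, k−3=h, i−4=e, q−5=l, r−6=l.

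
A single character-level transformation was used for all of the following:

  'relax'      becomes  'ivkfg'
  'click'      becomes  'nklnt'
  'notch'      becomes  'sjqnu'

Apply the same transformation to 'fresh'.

r(17)→i(8) and e(4)→v(21) fit y≡17x+5 (mod 26); the inverse of 17 mod 26 is 23. Each letter's alphabet position (a=0..z=25) is mapped through 17·x+5 mod 26 — an affine cipher.
On fresh: f(5)→17·5+5≡12=m; r(17)→17·17+5≡8=i; e(4)→17·4+5≡21=v; s(18)→17·18+5≡25=z; h(7)→17·7+5≡20=u (all mod 26).

mivzu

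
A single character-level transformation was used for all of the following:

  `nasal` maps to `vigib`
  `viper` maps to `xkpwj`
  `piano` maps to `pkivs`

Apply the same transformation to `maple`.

n(13)→v(21) and a(0)→i(8) fit y≡23x+8 (mod 26); the inverse of 23 mod 26 is 17. Treating letters as 0–25, the rule is x ↦ 23x + 8 (mod 26).
Applying it to maple: m(12)→23·12+8≡24=y; a(0)→23·0+8≡8=i; p(15)→23·15+8≡15=p; l(11)→23·11+8≡1=b; e(4)→23·4+8≡22=w (all mod 26).

yipbw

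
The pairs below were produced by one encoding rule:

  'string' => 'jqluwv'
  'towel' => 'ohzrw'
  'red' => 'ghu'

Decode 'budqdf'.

The output letters match the input read backwards, each shifted +3: string reversed is gnirts. The word is reversed, then every letter is shifted forward by 3.
Undoing it on budqdf: shift back: b−3=y, u−3=r, d−3=a, q−3=n, d−3=a, f−3=c → yranac; then reverse → canary.

canary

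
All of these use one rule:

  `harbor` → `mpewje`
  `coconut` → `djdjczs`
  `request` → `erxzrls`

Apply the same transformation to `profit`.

Treating letters as 0–25, the rule is x ↦ 7x + 15 (mod 26).
For profit: p(15)→7·15+15≡16=q; r(17)→7·17+15≡4=e; o(14)→7·14+15≡9=j; f(5)→7·5+15≡24=y; i(8)→7·8+15≡19=t; t(19)→7·19+15≡18=s (all mod 26).

qejyts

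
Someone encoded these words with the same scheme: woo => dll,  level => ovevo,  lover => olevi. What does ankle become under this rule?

Each pair mirrors across the alphabet (w↔d, o↔l, o↔l): positions sum to 25. Letters are reflected about the middle of the alphabet (position → 25−position): Atbash.
On ankle: a↔z, n↔m, k↔p, l↔o, e↔v.

zmpov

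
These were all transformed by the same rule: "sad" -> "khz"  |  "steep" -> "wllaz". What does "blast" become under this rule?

The output letters match the input read backwards, each shifted +7: sad reversed is das. The word is reversed, then every letter is shifted forward by 7.
For blast: reverse → tsalb; then shift: t+7=a, s+7=z, a+7=h, l+7=s, b+7=i.

azhsi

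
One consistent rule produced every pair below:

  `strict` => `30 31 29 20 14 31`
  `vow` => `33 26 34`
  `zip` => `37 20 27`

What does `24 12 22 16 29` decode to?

Letters become their 1-based position plus 11 (so a→12, b→13, …).
Undoing it on 24 12 22 16 29: 24→(24−11)÷1=13=m, 12→(12−11)÷1=1=a, 22→(22−11)÷1=11=k, 16→(16−11)÷1=5=e, 29→(29−11)÷1=18=r.

maker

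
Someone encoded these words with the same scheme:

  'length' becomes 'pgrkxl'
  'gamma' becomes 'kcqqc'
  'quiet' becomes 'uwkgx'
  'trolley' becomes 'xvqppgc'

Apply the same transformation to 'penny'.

tgrrc

The shift depends on letter class: consonant l→p is +4, but vowel e→g is +2. Vowels shift forward by 2 and consonants shift forward by 4.
For penny: p(cons)+4=t, e(vowel)+2=g, n(cons)+4=r, n(cons)+4=r, y(cons)+4=c.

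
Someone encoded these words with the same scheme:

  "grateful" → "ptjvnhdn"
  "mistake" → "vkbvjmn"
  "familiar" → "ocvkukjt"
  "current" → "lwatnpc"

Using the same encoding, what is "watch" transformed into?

fcceq

Shifts by position in grateful: pos 0: g→p (+9), pos 1: r→t (+2), pos 2: a→j (+9), pos 3: t→v (+2) — repeating every 2. It's a Vigenère-style cipher with numeric key [9,2]: position i shifts by key[i mod 2].
Applying it to watch: w+9=f, a+2=c, t+9=c, c+2=e, h+9=q.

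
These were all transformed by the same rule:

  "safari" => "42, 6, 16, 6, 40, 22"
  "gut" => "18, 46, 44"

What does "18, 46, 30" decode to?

s(#19)→42 and a(#1)→6: differences scale by 2, so n = 2·pos + 4. With a=1..z=26, the number is 2·pos + 4.
Decoding 18, 46, 30: 18→(18−4)÷2=7=g, 46→(46−4)÷2=21=u, 30→(30−4)÷2=13=m.

gum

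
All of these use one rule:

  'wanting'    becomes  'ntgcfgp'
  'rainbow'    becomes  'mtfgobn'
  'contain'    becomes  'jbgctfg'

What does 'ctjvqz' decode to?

w(22)→n(13) and a(0)→t(19) fit y≡21x+19 (mod 26); the inverse of 21 mod 26 is 5. Treating letters as 0–25, the rule is x ↦ 21x + 19 (mod 26).
Reversing it on ctjvqz: c(2)→5·(2−19)≡19=t; t(19)→5·(19−19)≡0=a; j(9)→5·(9−19)≡2=c; v(21)→5·(21−19)≡10=k; q(16)→5·(16−19)≡11=l; z(25)→5·(25−19)≡4=e (all mod 26).

tackle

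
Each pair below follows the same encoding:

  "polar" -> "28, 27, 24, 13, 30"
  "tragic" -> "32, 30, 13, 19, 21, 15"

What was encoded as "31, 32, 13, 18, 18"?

staff

Letters become their 1-based position plus 12 (so a→13, b→14, …).
Decoding 31, 32, 13, 18, 18: 31→(31−12)÷1=19=s, 32→(32−12)÷1=20=t, 13→(13−12)÷1=1=a, 18→(18−12)÷1=6=f, 18→(18−12)÷1=6=f.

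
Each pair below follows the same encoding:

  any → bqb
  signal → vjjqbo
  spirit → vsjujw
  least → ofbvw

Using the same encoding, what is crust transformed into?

The shift depends on letter class: consonant n→q is +3, but vowel a→b is +1. Vowels shift forward by 1 and consonants shift forward by 3.
Applying it to crust: c(cons)+3=f, r(cons)+3=u, u(vowel)+1=v, s(cons)+3=v, t(cons)+3=w.

fuvvw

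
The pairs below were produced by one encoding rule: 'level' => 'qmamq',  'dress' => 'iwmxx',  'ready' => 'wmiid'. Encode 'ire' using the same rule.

qwm

Two shifts are in play — +8 for a/e/i/o/u, +5 for every other letter.
For ire: i(vowel)+8=q, r(cons)+5=w, e(vowel)+8=m.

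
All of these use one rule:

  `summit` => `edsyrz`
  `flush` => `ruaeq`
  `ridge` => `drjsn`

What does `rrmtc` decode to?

Shifts by position in summit: pos 0: s→e (+12), pos 1: u→d (+9), pos 2: m→s (+6), pos 3: m→y (+12), pos 4: i→r (+9), pos 5: t→z (+6) — repeating every 3. It's a Vigenère-style cipher with numeric key [12,9,6]: position i shifts by key[i mod 3].
Reversing it on rrmtc: r−12=f, r−9=i, m−6=g, t−12=h, c−9=t.

fight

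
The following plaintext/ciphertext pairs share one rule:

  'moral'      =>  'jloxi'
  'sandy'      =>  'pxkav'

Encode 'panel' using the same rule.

Each letter is shifted forward by 23 in the alphabet (a Caesar shift of +23).
For panel: p+23=m, a+23=x, n+23=k, e+23=b, l+23=i.

mxkbi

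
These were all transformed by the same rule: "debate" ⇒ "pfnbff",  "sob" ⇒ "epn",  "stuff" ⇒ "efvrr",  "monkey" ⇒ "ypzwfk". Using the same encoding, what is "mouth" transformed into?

Two shifts are in play — +1 for a/e/i/o/u, +12 for every other letter.
On mouth: m(cons)+12=y, o(vowel)+1=p, u(vowel)+1=v, t(cons)+12=f, h(cons)+12=t.

ypvft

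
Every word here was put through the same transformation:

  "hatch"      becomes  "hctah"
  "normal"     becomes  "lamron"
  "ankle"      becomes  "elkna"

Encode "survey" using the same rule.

The output letters match the input read backwards: hatch reversed is hctah. The word is simply reversed.
Applying it to survey: reverse → yevrus.

yevrus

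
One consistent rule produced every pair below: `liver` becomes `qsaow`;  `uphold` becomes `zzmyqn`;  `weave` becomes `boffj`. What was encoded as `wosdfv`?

Shifts by position in liver: pos 0: l→q (+5), pos 1: i→s (+10), pos 2: v→a (+5), pos 3: e→o (+10) — repeating every 2. It's a Vigenère-style cipher with numeric key [5,10]: position i shifts by key[i mod 2].
Decoding wosdfv: w−5=r, o−10=e, s−5=n, d−10=t, f−5=a, v−10=l.

rental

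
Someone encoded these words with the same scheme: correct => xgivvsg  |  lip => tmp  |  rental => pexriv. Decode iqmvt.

prime

Read the word backwards and shift each letter +4.
Reversing it on iqmvt: shift back: i−4=e, q−4=m, m−4=i, v−4=r, t−4=p → emirp; then reverse → prime.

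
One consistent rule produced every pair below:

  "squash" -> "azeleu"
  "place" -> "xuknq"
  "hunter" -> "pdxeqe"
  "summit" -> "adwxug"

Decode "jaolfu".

breath

In squash: s→a is +8, q→z is +9, u→e is +10, a→l is +11 — the shift increases by 1 each position. The shift increases by 1 at each position, starting from +8: 8, 9, 10, ….
Reversing it on jaolfu: j−8=b, a−9=r, o−10=e, l−11=a, f−12=t, u−13=h.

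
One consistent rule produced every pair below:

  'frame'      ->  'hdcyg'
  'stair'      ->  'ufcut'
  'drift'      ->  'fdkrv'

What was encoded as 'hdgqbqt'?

Shifts by position in frame: pos 0: f→h (+2), pos 1: r→d (+12), pos 2: a→c (+2), pos 3: m→y (+12) — repeating every 2. It's a Vigenère-style cipher with numeric key [2,12]: position i shifts by key[i mod 2].
Decoding hdgqbqt: h−2=f, d−12=r, g−2=e, q−12=e, b−2=z, q−12=e, t−2=r.

freezer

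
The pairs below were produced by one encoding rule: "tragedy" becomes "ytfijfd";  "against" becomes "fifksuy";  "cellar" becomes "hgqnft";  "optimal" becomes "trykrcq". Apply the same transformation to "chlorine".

Shifts by position in tragedy: pos 0: t→y (+5), pos 1: r→t (+2), pos 2: a→f (+5), pos 3: g→i (+2) — repeating every 2. The shifts repeat in a cycle of length 2: positions 0,1,… shift by +5, +2, then the pattern repeats.
Applying it to chlorine: c+5=h, h+2=j, l+5=q, o+2=q, r+5=w, i+2=k, n+5=s, e+2=g.

hjqqwksg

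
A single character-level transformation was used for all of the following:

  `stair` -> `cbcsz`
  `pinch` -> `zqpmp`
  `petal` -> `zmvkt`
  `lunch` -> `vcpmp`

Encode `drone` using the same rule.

nzqxm

Shifts by position in stair: pos 0: s→c (+10), pos 1: t→b (+8), pos 2: a→c (+2), pos 3: i→s (+10), pos 4: r→z (+8) — repeating every 3. It's a Vigenère-style cipher with numeric key [10,8,2]: position i shifts by key[i mod 3].
On drone: d+10=n, r+8=z, o+2=q, n+10=x, e+8=m.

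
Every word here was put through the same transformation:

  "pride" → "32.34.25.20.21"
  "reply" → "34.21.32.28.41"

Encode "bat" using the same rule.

The number is (letter's place in the alphabet, a=1) + 16.
For bat: b=2→18, a=1→17, t=20→36.

18.17.36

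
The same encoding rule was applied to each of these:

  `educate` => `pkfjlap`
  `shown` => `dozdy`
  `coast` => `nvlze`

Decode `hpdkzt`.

wisdom

Shifts by position in educate: pos 0: e→p (+11), pos 1: d→k (+7), pos 2: u→f (+11), pos 3: c→j (+7) — repeating every 2. It's a Vigenère-style cipher with numeric key [11,7]: position i shifts by key[i mod 2].
Reversing it on hpdkzt: h−11=w, p−7=i, d−11=s, k−7=d, z−11=o, t−7=m.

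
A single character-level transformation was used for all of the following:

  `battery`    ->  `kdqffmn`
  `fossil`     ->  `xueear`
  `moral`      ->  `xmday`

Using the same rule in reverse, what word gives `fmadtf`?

throat

The output letters match the input read backwards, each shifted +12: battery reversed is yrettab. Read the word backwards and shift each letter +12.
Reversing it on fmadtf: shift back: f−12=t, m−12=a, a−12=o, d−12=r, t−12=h, f−12=t → taorht; then reverse → throat.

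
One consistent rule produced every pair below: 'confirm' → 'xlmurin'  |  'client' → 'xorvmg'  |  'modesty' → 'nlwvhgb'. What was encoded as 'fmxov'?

Each letter is replaced by its mirror in the alphabet: a↔z, b↔y, c↔x, and so on (the Atbash cipher).
Decoding fmxov: f↔u, m↔n, x↔c, o↔l, v↔e.

uncle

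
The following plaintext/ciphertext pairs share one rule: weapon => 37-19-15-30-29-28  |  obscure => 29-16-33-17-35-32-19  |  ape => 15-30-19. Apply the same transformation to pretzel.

w is letter #23 and maps to 37: an offset of 14. Each letter is replaced by its alphabet position (a=1..z=26) + 14.
Applying it to pretzel: p=16→30, r=18→32, e=5→19, t=20→34, z=26→40, e=5→19, l=12→26.

30-32-19-34-40-19-26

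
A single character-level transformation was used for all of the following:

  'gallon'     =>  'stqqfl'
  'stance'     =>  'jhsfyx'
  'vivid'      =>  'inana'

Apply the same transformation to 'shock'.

The output letters match the input read backwards, each shifted +5: gallon reversed is nollag. Read the word backwards and shift each letter +5.
For shock: reverse → kcohs; then shift: k+5=p, c+5=h, o+5=t, h+5=m, s+5=x.

phtmx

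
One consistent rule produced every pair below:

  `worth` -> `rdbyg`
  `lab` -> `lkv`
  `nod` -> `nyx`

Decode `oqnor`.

Read the word backwards and shift each letter +10.
Reversing it on oqnor: shift back: o−10=e, q−10=g, n−10=d, o−10=e, r−10=h → egdeh; then reverse → hedge.

hedge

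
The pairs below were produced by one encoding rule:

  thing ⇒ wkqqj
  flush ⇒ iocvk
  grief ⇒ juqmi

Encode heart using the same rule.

kmiuw

The shift depends on letter class: consonant t→w is +3, but vowel i→q is +8. The rule splits by letter class: vowels +8, consonants +3.
On heart: h(cons)+3=k, e(vowel)+8=m, a(vowel)+8=i, r(cons)+3=u, t(cons)+3=w.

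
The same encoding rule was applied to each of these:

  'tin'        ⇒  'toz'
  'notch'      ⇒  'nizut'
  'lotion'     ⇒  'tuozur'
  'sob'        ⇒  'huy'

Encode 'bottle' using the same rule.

krzzuh

Read the word backwards and shift each letter +6.
On bottle: reverse → elttob; then shift: e+6=k, l+6=r, t+6=z, t+6=z, o+6=u, b+6=h.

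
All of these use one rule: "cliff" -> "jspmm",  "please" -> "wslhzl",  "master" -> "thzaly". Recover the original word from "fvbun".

young

Each letter is shifted forward by 7 in the alphabet (a Caesar shift of +7).
Undoing it on fvbun: f−7=y, v−7=o, b−7=u, u−7=n, n−7=g.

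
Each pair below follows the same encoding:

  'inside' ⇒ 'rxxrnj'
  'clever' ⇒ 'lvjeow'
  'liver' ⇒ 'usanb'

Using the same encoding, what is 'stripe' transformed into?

bdwrzj

Shifts by position in inside: pos 0: i→r (+9), pos 1: n→x (+10), pos 2: s→x (+5), pos 3: i→r (+9), pos 4: d→n (+10), pos 5: e→j (+5) — repeating every 3. It's a Vigenère-style cipher with numeric key [9,10,5]: position i shifts by key[i mod 3].
Applying it to stripe: s+9=b, t+10=d, r+5=w, i+9=r, p+10=z, e+5=j.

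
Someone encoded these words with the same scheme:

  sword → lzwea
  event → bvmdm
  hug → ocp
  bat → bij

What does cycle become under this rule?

The word is reversed, then every letter is shifted forward by 8.
On cycle: reverse → elcyc; then shift: e+8=m, l+8=t, c+8=k, y+8=g, c+8=k.

mtkgk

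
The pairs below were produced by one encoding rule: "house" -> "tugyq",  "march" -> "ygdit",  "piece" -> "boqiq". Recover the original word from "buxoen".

Shifts by position in house: pos 0: h→t (+12), pos 1: o→u (+6), pos 2: u→g (+12), pos 3: s→y (+6) — repeating every 2. It's a Vigenère-style cipher with numeric key [12,6]: position i shifts by key[i mod 2].
Decoding buxoen: b−12=p, u−6=o, x−12=l, o−6=i, e−12=s, n−6=h.

polish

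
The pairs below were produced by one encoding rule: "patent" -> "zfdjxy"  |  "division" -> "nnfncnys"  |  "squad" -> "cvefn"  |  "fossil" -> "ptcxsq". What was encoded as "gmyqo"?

whole

The shifts repeat in a cycle of length 2: positions 0,1,… shift by +10, +5, then the pattern repeats.
Decoding gmyqo: g−10=w, m−5=h, y−10=o, q−5=l, o−10=e.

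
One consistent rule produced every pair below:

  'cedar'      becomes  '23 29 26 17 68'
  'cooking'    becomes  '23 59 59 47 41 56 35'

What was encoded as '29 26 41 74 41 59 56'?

edition

c(#3)→23 and e(#5)→29: differences scale by 3, so n = 3·pos + 14. With a=1..z=26, the number is 3·pos + 14.
Decoding 29 26 41 74 41 59 56: 29→(29−14)÷3=5=e, 26→(26−14)÷3=4=d, 41→(41−14)÷3=9=i, 74→(74−14)÷3=20=t, 41→(41−14)÷3=9=i, 59→(59−14)÷3=15=o, 56→(56−14)÷3=14=n.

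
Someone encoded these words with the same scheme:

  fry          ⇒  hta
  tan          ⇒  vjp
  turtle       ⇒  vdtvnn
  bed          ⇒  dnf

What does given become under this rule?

Vowels shift forward by 9 and consonants shift forward by 2.
Applying it to given: g(cons)+2=i, i(vowel)+9=r, v(cons)+2=x, e(vowel)+9=n, n(cons)+2=p.

irxnp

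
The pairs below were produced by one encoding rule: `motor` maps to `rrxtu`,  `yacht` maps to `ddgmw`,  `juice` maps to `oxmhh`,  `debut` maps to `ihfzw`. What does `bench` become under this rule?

A repeating key of period 3 is used — shifts +5, +3, +4 over and over.
Applying it to bench: b+5=g, e+3=h, n+4=r, c+5=h, h+3=k.

ghrhk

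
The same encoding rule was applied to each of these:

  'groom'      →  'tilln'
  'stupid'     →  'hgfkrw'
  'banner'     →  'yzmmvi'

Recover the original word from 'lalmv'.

ozone

Each letter is replaced by its mirror in the alphabet: a↔z, b↔y, c↔x, and so on (the Atbash cipher).
Reversing it on lalmv: l↔o, a↔z, l↔o, m↔n, v↔e.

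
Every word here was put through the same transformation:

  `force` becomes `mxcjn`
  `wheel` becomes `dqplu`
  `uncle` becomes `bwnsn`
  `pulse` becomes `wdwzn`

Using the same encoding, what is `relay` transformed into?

Shifts by position in force: pos 0: f→m (+7), pos 1: o→x (+9), pos 2: r→c (+11), pos 3: c→j (+7), pos 4: e→n (+9) — repeating every 3. It's a Vigenère-style cipher with numeric key [7,9,11]: position i shifts by key[i mod 3].
Applying it to relay: r+7=y, e+9=n, l+11=w, a+7=h, y+9=h.

ynwhh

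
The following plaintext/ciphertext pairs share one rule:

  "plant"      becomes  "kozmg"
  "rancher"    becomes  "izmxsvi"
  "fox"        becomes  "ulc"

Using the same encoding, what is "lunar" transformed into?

ofmzi

Letters are reflected about the middle of the alphabet (position → 25−position): Atbash.
Applying it to lunar: l↔o, u↔f, n↔m, a↔z, r↔i.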